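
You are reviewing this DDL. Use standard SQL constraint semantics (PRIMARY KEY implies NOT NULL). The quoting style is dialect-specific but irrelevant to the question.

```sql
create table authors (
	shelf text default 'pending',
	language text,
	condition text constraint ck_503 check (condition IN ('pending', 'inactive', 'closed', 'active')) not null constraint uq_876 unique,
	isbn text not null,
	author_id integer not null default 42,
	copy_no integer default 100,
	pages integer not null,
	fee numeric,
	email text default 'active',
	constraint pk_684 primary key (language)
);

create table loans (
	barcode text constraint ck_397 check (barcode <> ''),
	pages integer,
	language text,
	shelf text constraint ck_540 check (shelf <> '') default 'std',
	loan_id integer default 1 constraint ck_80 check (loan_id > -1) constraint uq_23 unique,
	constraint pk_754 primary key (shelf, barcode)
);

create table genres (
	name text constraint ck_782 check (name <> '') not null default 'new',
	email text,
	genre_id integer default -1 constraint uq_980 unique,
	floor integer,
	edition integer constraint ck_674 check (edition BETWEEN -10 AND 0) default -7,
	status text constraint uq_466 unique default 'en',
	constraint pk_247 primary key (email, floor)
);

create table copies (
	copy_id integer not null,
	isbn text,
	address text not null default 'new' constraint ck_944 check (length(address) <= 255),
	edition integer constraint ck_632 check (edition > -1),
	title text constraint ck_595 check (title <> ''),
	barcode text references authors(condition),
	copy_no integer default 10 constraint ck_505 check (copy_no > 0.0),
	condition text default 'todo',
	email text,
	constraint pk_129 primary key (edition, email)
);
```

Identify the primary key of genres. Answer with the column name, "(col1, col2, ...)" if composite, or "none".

(email, floor)

A table-level PRIMARY KEY clause names 2 columns: email, floor.
This is a composite key — the combination is unique, not each column individually.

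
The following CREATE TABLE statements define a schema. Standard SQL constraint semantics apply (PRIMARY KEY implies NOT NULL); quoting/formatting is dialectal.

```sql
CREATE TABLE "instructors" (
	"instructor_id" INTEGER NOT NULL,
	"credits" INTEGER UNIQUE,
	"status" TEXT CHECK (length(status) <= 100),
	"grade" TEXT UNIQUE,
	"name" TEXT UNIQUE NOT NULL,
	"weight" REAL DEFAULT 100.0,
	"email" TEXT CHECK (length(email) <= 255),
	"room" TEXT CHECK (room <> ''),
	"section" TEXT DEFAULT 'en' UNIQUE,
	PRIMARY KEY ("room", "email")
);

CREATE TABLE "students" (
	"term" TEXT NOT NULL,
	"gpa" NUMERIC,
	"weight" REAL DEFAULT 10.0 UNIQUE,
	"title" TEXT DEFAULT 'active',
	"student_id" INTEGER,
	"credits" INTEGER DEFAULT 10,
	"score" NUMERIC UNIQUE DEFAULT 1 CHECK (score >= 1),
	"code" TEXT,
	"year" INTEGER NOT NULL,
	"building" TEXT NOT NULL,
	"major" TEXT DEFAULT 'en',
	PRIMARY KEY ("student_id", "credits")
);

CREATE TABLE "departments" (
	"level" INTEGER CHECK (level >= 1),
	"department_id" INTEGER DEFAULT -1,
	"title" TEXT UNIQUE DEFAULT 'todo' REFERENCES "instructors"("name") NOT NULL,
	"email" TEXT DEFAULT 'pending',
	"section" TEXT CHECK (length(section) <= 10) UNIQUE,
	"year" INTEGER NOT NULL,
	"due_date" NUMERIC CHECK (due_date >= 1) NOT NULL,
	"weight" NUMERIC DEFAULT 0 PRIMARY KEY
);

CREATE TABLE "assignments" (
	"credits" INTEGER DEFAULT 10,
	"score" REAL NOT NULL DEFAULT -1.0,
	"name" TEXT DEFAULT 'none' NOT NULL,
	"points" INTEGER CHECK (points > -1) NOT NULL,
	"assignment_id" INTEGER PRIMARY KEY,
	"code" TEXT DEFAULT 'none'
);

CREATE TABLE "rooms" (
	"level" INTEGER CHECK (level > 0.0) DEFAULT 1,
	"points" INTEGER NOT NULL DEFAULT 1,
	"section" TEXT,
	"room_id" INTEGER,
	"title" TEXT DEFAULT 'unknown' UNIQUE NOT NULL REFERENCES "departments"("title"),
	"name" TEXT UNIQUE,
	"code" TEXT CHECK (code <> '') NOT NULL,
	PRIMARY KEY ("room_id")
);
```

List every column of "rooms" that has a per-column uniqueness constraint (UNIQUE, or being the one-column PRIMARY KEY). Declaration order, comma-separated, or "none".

room_id, title, name

- level: no UNIQUE or single-column PK constraint.
- points: no UNIQUE or single-column PK constraint.
- section: no UNIQUE or single-column PK constraint.
- room_id: single-column PRIMARY KEY → unique.
- title: declared UNIQUE → unique.
- name: declared UNIQUE → unique.
- code: no UNIQUE or single-column PK constraint.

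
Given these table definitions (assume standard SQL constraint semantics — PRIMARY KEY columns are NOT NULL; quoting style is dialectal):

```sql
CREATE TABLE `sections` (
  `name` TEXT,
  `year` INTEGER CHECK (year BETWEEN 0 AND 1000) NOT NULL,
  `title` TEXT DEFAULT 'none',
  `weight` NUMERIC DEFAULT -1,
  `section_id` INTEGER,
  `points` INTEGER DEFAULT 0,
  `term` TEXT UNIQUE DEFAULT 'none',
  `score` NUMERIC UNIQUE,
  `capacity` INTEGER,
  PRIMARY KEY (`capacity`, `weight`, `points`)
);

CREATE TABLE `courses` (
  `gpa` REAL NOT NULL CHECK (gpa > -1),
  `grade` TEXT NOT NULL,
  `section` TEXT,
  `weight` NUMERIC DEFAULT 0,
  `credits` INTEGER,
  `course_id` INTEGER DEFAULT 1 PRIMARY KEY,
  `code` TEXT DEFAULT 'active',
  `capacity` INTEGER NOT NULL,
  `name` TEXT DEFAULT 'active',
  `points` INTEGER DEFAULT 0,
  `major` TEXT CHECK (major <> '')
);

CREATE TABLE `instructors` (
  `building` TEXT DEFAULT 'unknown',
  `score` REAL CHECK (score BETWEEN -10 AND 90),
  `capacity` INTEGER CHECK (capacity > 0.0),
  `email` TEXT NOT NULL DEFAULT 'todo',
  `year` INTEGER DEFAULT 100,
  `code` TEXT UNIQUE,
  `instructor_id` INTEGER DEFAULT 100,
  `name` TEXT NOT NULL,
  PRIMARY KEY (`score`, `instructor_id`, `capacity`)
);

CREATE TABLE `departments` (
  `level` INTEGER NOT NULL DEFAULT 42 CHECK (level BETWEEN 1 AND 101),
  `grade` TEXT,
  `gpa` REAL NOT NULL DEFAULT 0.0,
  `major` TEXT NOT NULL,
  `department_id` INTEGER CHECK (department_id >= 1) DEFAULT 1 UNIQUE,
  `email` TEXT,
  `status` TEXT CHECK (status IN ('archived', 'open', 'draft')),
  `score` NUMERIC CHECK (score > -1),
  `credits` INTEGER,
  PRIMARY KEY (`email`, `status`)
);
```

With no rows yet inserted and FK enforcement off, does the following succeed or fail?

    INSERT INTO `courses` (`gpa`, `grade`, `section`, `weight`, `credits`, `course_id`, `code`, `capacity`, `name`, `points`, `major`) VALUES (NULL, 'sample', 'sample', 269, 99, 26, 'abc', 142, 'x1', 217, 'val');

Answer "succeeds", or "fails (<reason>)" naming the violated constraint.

gpa is explicitly set to NULL, but gpa is declared NOT NULL.

fails (NOT NULL on gpa)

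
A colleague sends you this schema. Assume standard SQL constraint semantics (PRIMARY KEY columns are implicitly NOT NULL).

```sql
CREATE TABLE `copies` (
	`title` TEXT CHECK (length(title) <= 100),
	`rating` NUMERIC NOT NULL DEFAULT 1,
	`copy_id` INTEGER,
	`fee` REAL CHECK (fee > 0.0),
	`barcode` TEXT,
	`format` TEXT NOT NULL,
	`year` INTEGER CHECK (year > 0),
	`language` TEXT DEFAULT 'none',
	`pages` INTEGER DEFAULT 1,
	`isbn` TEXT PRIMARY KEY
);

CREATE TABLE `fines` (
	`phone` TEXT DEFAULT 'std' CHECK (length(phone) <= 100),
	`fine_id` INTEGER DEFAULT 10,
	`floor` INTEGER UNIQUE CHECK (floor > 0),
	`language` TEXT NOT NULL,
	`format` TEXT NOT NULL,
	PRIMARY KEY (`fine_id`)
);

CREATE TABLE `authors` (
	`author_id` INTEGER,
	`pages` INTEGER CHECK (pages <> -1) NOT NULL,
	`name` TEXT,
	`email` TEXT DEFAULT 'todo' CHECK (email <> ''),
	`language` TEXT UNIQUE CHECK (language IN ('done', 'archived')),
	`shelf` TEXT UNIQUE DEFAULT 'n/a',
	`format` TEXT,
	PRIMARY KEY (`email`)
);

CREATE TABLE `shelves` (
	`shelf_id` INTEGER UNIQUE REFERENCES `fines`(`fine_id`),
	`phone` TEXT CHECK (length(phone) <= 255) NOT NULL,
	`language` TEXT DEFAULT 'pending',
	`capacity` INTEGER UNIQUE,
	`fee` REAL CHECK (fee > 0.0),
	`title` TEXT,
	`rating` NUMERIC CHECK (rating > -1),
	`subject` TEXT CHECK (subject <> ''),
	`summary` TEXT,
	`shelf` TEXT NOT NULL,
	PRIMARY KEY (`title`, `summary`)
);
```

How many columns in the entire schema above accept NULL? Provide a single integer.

copies: 7 nullable (title, copy_id, fee, barcode, year, language, pages — PK (isbn) and explicit NOT NULL columns excluded).
fines: 2 nullable (phone, floor — PK (fine_id) and explicit NOT NULL columns excluded).
authors: 5 nullable (author_id, name, language, shelf, format — PK (email) and explicit NOT NULL columns excluded).
shelves: 6 nullable (shelf_id, language, capacity, fee, rating, subject — PK (title, summary) and explicit NOT NULL columns excluded).
Total: 7 + 2 + 5 + 6 = 20.

20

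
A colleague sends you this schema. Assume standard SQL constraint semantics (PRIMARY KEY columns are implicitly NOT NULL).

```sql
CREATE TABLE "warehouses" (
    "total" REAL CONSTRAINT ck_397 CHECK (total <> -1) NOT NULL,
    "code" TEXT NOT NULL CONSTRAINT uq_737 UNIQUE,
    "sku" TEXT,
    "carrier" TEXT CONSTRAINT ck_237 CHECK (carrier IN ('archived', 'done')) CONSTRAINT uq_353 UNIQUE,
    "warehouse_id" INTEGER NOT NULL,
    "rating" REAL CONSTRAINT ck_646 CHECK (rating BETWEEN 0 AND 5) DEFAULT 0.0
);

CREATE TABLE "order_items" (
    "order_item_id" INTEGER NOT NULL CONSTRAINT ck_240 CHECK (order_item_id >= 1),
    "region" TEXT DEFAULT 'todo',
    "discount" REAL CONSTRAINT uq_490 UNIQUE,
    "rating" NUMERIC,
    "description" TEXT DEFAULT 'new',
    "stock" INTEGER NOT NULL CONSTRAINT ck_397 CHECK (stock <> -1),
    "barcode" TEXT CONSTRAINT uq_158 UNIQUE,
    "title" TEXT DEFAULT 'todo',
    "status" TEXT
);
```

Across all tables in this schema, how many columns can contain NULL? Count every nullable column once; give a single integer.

warehouses: 3 nullable (sku, carrier, rating — PK none and explicit NOT NULL columns excluded).
order_items: 7 nullable (region, discount, rating, description, barcode, title, status — PK none and explicit NOT NULL columns excluded).
Total: 3 + 7 = 10.

10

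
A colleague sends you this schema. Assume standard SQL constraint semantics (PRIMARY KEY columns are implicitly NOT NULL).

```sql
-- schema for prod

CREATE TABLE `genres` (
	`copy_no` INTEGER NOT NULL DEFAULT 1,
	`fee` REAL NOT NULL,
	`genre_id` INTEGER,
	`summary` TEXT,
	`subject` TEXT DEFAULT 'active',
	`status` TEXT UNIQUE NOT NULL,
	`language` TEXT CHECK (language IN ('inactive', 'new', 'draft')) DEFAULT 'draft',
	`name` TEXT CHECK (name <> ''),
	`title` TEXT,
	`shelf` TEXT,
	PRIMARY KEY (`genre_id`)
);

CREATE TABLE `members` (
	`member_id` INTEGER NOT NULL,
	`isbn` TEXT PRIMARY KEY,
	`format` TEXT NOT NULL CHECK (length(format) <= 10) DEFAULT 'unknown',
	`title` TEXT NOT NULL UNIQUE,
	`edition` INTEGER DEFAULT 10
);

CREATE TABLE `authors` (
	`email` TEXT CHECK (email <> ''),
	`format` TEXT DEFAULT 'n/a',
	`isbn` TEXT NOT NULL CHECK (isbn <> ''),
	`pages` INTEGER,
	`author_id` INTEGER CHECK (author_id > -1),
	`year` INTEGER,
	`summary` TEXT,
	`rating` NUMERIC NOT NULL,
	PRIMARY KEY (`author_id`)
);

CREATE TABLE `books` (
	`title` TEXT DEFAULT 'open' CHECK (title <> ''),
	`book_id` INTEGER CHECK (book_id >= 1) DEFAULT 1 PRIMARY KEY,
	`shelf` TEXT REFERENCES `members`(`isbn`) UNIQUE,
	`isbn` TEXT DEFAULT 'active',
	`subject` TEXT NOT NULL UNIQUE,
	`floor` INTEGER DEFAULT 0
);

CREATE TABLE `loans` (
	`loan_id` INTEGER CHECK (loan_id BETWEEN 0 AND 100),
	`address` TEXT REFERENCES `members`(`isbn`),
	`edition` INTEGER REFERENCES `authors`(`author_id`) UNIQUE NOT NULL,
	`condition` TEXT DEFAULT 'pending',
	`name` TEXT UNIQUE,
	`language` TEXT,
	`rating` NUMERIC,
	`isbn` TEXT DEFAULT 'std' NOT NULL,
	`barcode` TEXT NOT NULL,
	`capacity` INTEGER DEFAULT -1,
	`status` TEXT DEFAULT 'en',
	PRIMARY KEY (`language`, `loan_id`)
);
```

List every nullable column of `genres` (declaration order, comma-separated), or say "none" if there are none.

- copy_no: declared NOT NULL → not nullable.
- fee: declared NOT NULL → not nullable.
- genre_id: part of the PRIMARY KEY, which implies NOT NULL → not nullable.
- summary: no NOT NULL constraint applies → nullable.
- subject: DEFAULT only fills an omitted column; an explicit NULL is still allowed → nullable.
- status: declared NOT NULL → not nullable.
- language: CHECK does not forbid NULL (a CHECK constraint passes when its expression is NULL) → nullable.
- name: CHECK does not forbid NULL (a CHECK constraint passes when its expression is NULL) → nullable.
- title: no NOT NULL constraint applies → nullable.
- shelf: no NOT NULL constraint applies → nullable.

summary, subject, language, name, title, shelf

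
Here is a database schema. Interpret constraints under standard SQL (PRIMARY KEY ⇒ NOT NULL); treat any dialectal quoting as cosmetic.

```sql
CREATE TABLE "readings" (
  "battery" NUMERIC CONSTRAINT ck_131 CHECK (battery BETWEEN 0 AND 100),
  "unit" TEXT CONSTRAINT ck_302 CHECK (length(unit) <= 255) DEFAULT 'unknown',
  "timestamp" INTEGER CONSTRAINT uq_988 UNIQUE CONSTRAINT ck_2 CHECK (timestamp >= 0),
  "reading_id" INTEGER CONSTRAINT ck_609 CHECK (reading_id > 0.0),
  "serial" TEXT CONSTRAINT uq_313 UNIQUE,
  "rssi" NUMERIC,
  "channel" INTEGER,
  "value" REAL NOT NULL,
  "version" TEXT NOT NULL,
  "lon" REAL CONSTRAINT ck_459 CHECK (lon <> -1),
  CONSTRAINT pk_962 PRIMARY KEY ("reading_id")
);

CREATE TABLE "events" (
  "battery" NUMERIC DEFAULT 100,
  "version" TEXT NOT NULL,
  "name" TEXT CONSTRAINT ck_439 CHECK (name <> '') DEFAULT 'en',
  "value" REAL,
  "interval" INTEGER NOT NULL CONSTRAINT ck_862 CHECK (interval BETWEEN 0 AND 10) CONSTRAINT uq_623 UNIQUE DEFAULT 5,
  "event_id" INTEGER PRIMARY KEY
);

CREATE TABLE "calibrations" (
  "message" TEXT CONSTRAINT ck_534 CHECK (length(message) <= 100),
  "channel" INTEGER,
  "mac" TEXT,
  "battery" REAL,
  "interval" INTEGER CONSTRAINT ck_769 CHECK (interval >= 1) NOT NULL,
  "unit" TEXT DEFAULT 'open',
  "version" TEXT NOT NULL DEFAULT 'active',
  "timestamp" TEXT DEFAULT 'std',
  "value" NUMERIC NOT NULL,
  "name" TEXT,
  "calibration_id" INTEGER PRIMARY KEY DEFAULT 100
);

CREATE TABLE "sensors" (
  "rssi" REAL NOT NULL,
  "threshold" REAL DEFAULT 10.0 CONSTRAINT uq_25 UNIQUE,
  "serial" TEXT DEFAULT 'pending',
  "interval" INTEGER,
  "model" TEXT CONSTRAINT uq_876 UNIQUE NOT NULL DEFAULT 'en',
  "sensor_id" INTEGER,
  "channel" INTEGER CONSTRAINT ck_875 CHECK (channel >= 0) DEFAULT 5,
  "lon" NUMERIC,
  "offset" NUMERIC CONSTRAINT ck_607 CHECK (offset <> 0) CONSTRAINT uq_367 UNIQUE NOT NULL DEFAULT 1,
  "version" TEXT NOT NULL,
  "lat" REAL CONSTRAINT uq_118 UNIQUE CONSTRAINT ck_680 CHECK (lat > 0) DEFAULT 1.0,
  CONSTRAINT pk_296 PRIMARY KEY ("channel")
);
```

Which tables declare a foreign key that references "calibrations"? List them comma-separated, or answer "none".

none

No REFERENCES clause anywhere in the schema names calibrations.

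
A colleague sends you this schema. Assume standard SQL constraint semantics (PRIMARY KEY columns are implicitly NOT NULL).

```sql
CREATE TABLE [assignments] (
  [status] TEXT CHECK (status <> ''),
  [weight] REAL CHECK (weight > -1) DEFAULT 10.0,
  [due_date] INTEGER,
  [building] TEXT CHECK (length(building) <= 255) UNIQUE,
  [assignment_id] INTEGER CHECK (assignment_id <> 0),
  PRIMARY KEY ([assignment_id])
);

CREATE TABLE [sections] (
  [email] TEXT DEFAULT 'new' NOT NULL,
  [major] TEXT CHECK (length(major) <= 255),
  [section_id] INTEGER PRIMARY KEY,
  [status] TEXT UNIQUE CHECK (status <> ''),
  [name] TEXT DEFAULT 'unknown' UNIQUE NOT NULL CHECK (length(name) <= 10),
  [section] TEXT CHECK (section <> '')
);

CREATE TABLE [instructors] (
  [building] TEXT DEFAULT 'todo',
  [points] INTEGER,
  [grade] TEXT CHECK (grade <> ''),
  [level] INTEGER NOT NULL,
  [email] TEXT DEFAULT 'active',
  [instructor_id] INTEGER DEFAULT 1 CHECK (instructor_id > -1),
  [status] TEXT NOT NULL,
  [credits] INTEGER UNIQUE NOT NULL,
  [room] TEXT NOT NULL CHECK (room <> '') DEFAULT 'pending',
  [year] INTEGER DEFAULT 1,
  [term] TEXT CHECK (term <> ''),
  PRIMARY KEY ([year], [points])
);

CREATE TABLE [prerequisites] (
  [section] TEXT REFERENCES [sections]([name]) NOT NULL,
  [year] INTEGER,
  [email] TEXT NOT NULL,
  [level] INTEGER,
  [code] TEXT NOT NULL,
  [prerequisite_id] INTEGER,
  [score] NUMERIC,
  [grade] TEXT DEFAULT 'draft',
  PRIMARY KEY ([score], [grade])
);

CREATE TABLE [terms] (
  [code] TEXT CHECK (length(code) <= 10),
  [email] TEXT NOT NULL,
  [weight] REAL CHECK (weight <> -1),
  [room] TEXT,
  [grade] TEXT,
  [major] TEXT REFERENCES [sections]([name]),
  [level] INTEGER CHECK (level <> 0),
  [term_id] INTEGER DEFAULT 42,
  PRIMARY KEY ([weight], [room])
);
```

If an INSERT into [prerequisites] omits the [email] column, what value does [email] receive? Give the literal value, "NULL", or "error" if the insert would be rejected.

email has no DEFAULT clause.
Omitting it would insert NULL, but it is declared NOT NULL, so the INSERT fails.

error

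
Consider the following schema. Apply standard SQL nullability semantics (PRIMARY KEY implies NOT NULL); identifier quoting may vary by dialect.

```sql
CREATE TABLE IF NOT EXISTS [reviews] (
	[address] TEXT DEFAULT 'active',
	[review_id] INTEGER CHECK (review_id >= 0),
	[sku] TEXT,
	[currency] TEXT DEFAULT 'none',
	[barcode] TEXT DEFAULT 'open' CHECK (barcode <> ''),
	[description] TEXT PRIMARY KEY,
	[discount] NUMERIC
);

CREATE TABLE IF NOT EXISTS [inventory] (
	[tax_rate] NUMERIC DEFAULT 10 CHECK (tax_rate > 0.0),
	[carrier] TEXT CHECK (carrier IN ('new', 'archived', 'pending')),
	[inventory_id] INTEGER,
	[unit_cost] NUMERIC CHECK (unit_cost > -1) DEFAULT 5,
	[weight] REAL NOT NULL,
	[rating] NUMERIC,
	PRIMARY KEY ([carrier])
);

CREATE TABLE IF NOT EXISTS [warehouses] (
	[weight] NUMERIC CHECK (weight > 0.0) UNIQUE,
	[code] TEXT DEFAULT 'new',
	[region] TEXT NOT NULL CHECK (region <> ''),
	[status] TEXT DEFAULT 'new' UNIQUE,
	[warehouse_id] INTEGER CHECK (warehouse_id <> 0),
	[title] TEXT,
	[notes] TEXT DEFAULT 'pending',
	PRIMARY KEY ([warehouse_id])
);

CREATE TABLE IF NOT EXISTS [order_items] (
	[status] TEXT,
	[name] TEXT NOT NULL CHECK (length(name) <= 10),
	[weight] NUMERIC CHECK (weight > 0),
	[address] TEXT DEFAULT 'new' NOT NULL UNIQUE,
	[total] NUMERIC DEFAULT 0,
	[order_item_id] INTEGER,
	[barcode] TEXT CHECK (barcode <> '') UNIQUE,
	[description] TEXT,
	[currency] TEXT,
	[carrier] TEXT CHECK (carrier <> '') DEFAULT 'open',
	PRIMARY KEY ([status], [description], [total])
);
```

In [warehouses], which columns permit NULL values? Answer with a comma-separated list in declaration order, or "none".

weight, code, status, title, notes

- weight: CHECK does not forbid NULL (a CHECK constraint passes when its expression is NULL) → nullable.
- code: DEFAULT only fills an omitted column; an explicit NULL is still allowed → nullable.
- region: declared NOT NULL → not nullable.
- status: UNIQUE does not imply NOT NULL → nullable.
- warehouse_id: part of the PRIMARY KEY, which implies NOT NULL → not nullable.
- title: no NOT NULL constraint applies → nullable.
- notes: DEFAULT only fills an omitted column; an explicit NULL is still allowed → nullable.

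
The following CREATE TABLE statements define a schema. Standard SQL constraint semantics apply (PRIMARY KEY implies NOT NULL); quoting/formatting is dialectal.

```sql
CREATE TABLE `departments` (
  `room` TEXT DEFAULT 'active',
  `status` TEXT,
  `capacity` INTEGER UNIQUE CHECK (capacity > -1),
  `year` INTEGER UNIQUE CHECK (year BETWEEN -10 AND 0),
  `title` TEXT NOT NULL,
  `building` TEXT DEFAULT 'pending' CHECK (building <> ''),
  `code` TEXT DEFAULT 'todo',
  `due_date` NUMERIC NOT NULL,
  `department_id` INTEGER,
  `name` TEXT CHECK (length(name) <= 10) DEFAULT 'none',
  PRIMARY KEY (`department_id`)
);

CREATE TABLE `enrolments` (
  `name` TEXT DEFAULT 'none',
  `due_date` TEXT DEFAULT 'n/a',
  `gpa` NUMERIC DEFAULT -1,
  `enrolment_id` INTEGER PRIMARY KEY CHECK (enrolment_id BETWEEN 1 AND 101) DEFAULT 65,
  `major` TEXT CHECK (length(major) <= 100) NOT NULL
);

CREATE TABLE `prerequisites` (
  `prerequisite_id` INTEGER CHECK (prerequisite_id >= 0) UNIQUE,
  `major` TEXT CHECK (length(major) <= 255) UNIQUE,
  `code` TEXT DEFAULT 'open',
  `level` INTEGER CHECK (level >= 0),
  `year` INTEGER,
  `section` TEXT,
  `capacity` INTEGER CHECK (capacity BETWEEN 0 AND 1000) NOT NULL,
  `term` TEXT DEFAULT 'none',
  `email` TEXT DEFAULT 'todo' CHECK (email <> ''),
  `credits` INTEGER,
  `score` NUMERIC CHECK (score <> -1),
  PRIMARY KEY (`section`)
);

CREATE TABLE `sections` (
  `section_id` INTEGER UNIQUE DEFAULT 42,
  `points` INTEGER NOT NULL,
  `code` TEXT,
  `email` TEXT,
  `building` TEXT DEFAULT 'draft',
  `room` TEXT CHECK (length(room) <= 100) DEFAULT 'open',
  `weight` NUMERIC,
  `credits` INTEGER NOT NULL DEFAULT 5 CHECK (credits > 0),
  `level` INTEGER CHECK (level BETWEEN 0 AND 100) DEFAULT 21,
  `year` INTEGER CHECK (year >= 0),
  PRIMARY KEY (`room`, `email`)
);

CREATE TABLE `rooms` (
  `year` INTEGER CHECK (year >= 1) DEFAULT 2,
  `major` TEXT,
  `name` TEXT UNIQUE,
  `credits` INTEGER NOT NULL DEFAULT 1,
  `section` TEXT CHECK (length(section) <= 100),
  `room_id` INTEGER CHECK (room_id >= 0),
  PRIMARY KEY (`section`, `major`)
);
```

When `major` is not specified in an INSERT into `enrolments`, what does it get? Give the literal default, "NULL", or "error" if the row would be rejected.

major has no DEFAULT clause.
Omitting it would insert NULL, but it is declared NOT NULL, so the INSERT fails.

error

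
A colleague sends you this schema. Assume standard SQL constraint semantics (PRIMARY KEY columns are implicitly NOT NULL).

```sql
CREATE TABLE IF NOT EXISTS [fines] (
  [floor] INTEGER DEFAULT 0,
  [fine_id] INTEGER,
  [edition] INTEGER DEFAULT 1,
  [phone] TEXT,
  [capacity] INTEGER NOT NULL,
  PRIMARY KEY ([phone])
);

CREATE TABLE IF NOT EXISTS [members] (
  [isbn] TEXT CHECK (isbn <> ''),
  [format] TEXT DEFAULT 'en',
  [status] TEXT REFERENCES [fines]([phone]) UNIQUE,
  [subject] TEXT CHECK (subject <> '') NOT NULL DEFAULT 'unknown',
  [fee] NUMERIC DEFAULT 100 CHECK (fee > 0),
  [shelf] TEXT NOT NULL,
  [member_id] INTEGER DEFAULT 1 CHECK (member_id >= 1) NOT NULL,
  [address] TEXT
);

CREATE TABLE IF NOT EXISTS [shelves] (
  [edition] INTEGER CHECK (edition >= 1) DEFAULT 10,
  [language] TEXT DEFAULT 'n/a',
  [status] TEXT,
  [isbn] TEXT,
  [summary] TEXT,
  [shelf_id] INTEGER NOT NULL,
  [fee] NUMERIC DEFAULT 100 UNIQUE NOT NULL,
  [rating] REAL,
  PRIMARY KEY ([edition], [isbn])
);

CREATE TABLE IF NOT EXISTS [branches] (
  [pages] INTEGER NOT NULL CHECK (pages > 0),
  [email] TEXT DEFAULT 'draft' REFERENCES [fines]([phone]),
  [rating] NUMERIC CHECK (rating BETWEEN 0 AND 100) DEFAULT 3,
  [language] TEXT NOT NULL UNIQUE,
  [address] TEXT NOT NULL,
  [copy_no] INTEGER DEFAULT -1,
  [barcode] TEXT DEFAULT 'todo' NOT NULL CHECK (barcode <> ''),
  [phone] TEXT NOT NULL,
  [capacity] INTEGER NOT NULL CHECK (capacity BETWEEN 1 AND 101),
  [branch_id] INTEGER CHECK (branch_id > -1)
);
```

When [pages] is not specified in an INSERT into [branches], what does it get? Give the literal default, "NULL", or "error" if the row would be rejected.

pages has no DEFAULT clause.
Omitting it would insert NULL, but it is declared NOT NULL, so the INSERT fails.

error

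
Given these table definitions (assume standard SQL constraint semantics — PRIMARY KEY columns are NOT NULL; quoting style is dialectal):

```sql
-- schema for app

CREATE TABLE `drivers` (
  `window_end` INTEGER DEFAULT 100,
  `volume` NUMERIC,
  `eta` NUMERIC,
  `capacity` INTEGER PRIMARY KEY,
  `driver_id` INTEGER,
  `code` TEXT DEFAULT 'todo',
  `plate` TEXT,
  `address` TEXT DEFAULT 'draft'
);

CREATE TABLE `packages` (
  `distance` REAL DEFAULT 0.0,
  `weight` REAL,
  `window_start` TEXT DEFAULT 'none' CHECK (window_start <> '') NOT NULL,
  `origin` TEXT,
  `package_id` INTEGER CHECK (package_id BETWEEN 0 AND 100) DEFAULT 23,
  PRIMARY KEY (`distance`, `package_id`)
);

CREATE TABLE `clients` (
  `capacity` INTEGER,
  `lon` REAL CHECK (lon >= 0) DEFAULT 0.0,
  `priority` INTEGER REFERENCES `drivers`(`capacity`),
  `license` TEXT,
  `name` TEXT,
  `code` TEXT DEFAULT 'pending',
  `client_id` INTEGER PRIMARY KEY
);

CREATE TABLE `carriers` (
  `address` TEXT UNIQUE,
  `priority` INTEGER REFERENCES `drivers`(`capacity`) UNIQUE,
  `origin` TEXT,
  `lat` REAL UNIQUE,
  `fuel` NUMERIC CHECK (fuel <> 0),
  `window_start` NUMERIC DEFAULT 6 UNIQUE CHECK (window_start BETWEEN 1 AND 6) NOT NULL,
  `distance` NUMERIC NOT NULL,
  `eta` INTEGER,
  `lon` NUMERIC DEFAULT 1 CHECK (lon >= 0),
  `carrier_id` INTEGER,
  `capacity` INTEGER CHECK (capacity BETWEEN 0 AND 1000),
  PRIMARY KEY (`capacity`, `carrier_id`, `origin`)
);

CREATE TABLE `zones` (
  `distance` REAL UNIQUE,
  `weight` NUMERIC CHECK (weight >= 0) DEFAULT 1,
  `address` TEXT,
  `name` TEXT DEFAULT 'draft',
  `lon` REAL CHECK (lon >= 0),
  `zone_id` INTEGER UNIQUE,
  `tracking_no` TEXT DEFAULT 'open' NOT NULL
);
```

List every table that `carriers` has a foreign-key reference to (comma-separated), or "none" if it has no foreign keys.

drivers

- priority REFERENCES drivers(capacity).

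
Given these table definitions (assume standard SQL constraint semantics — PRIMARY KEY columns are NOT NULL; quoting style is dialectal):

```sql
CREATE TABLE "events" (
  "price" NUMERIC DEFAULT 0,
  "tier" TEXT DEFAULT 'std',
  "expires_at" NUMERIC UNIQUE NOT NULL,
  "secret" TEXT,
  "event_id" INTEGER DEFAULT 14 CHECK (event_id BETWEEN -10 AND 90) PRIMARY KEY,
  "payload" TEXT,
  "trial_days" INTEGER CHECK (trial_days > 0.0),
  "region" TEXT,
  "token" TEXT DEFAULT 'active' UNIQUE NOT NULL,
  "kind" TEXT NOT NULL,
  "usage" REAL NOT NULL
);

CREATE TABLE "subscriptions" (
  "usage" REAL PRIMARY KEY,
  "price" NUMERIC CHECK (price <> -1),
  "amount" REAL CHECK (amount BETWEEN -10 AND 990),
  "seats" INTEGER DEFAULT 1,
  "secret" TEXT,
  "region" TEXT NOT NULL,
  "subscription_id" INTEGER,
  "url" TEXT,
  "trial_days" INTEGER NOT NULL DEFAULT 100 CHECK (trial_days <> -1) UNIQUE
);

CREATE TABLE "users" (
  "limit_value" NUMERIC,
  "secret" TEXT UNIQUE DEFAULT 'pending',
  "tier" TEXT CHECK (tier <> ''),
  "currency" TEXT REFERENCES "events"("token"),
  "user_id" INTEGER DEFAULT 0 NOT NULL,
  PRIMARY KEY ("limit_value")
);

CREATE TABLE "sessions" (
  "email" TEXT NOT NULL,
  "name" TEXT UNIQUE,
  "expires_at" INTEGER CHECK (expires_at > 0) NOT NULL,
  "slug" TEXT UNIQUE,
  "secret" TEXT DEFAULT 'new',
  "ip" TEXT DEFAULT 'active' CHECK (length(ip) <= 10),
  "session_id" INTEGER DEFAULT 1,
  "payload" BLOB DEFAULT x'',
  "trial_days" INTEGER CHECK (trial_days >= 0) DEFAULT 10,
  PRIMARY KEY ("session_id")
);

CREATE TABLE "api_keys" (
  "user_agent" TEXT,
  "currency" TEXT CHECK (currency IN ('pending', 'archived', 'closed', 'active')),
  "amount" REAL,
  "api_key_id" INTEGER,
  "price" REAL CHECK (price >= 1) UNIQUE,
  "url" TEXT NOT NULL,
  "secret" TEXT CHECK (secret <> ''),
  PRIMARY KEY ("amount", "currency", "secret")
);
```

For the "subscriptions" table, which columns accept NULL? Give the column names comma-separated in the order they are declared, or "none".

- usage: part of the PRIMARY KEY, which implies NOT NULL → not nullable.
- price: CHECK does not forbid NULL (a CHECK constraint passes when its expression is NULL) → nullable.
- amount: CHECK does not forbid NULL (a CHECK constraint passes when its expression is NULL) → nullable.
- seats: DEFAULT only fills an omitted column; an explicit NULL is still allowed → nullable.
- secret: no NOT NULL constraint applies → nullable.
- region: declared NOT NULL → not nullable.
- subscription_id: no NOT NULL constraint applies → nullable.
- url: no NOT NULL constraint applies → nullable.
- trial_days: declared NOT NULL → not nullable.

price, amount, seats, secret, subscription_id, url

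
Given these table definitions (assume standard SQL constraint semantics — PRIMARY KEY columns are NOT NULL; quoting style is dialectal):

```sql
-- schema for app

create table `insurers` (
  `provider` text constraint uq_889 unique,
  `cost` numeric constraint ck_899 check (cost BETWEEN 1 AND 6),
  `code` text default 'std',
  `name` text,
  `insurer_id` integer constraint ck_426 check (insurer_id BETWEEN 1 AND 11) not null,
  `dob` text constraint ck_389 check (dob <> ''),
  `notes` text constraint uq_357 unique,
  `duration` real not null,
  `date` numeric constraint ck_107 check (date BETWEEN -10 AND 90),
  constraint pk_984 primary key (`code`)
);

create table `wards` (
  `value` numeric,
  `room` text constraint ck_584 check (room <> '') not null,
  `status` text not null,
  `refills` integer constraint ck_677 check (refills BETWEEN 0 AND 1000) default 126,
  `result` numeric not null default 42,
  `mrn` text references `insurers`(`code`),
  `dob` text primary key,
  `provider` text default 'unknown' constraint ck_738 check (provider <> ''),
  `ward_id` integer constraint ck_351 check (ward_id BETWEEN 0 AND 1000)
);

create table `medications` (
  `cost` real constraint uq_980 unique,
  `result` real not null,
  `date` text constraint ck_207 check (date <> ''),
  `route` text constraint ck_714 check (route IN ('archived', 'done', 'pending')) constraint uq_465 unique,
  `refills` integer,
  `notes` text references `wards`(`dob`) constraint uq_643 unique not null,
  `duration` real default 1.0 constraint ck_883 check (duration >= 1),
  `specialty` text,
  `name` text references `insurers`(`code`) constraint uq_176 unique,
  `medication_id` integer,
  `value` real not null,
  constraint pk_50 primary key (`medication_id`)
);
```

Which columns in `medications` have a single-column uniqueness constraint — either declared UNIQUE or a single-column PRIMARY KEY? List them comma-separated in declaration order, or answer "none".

cost, route, notes, name, medication_id

- cost: declared UNIQUE → unique.
- result: no UNIQUE or single-column PK constraint.
- date: no UNIQUE or single-column PK constraint.
- route: declared UNIQUE → unique.
- refills: no UNIQUE or single-column PK constraint.
- notes: declared UNIQUE → unique.
- duration: no UNIQUE or single-column PK constraint.
- specialty: no UNIQUE or single-column PK constraint.
- name: declared UNIQUE → unique.
- medication_id: single-column PRIMARY KEY → unique.
- value: no UNIQUE or single-column PK constraint.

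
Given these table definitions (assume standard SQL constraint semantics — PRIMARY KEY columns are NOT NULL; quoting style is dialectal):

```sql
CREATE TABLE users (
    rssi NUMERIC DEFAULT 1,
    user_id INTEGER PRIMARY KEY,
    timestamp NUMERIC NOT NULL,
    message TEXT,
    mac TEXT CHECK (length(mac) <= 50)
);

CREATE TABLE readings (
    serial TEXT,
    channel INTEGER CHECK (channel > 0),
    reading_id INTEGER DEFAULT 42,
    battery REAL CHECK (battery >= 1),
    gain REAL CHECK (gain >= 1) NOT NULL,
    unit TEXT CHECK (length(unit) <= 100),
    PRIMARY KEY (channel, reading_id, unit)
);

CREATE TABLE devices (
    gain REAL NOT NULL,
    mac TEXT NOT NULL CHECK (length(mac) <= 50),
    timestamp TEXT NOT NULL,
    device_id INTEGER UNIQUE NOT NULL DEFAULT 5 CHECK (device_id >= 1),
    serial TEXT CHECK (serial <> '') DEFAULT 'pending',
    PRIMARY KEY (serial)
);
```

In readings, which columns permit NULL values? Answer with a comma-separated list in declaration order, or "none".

serial, battery

- serial: no NOT NULL constraint applies → nullable.
- channel: part of the PRIMARY KEY, which implies NOT NULL → not nullable.
- reading_id: part of the PRIMARY KEY, which implies NOT NULL → not nullable.
- battery: CHECK does not forbid NULL (a CHECK constraint passes when its expression is NULL) → nullable.
- gain: declared NOT NULL → not nullable.
- unit: part of the PRIMARY KEY, which implies NOT NULL → not nullable.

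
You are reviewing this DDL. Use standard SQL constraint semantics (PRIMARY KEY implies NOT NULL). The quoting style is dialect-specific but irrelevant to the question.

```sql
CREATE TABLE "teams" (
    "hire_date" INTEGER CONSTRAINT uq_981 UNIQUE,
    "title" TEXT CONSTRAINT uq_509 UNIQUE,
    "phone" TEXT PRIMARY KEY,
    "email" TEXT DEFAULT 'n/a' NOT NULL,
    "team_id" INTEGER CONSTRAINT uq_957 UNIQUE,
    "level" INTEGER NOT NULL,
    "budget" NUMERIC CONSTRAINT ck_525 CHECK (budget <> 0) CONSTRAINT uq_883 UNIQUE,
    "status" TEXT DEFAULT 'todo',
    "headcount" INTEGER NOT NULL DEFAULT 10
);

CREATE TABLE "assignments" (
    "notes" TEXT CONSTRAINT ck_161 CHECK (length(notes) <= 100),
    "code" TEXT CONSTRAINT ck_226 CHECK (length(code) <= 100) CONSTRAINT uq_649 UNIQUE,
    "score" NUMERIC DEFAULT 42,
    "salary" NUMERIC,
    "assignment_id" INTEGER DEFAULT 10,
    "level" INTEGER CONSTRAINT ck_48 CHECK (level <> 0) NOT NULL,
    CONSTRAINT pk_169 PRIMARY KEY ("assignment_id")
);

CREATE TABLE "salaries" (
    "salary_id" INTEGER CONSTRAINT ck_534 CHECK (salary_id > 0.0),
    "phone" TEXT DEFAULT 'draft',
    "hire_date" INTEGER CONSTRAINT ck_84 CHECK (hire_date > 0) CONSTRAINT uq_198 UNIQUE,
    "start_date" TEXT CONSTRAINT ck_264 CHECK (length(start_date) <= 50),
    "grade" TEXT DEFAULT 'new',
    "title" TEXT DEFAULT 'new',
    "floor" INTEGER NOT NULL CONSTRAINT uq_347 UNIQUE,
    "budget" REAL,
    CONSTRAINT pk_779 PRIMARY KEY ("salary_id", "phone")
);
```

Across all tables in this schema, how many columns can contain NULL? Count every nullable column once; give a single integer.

teams: 5 nullable (hire_date, title, team_id, budget, status — PK (phone) and explicit NOT NULL columns excluded).
assignments: 4 nullable (notes, code, score, salary — PK (assignment_id) and explicit NOT NULL columns excluded).
salaries: 5 nullable (hire_date, start_date, grade, title, budget — PK (salary_id, phone) and explicit NOT NULL columns excluded).
Total: 5 + 4 + 5 = 14.

14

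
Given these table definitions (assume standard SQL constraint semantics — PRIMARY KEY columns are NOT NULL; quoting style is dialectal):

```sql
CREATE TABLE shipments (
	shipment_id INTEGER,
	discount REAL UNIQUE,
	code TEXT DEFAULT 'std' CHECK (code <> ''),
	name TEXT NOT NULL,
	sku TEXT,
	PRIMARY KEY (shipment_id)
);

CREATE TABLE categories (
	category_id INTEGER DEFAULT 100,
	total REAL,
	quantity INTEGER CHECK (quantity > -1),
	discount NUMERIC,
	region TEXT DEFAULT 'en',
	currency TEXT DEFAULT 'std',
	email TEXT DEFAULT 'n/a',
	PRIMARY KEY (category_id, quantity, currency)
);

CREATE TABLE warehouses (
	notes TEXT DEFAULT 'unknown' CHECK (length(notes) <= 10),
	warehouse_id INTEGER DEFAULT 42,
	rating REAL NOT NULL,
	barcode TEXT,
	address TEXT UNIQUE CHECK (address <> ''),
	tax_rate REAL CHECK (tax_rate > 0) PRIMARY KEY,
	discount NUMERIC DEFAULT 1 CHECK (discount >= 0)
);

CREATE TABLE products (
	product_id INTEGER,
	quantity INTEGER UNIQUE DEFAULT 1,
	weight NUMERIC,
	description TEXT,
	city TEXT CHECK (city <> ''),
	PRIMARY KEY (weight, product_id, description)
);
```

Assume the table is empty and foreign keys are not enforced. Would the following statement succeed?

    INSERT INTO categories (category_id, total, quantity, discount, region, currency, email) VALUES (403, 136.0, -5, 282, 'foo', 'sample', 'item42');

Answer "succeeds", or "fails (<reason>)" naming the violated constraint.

The value -5 for quantity violates CHECK (quantity > -1).

fails (CHECK on quantity)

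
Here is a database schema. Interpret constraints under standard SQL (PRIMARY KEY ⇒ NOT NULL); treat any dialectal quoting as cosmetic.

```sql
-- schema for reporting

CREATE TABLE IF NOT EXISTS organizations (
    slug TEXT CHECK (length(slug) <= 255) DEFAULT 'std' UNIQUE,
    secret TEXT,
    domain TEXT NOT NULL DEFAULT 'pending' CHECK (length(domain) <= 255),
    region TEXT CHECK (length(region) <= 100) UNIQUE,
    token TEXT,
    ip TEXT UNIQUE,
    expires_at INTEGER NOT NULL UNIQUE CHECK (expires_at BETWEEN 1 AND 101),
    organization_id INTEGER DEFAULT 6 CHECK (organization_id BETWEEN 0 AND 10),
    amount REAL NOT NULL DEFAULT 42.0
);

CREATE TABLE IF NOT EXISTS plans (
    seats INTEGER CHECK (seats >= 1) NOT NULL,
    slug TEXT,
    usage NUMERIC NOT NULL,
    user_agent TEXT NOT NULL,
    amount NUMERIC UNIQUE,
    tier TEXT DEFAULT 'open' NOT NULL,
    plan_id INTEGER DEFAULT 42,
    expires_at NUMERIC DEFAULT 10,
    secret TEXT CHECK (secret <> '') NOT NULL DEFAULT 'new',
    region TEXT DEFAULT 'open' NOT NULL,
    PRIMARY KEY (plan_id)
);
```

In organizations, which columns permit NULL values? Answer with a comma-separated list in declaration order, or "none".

slug, secret, region, token, ip, organization_id

- slug: CHECK does not forbid NULL (a CHECK constraint passes when its expression is NULL) → nullable.
- secret: no NOT NULL constraint applies → nullable.
- domain: declared NOT NULL → not nullable.
- region: CHECK does not forbid NULL (a CHECK constraint passes when its expression is NULL) → nullable.
- token: no NOT NULL constraint applies → nullable.
- ip: UNIQUE does not imply NOT NULL → nullable.
- expires_at: declared NOT NULL → not nullable.
- organization_id: CHECK does not forbid NULL (a CHECK constraint passes when its expression is NULL) → nullable.
- amount: declared NOT NULL → not nullable.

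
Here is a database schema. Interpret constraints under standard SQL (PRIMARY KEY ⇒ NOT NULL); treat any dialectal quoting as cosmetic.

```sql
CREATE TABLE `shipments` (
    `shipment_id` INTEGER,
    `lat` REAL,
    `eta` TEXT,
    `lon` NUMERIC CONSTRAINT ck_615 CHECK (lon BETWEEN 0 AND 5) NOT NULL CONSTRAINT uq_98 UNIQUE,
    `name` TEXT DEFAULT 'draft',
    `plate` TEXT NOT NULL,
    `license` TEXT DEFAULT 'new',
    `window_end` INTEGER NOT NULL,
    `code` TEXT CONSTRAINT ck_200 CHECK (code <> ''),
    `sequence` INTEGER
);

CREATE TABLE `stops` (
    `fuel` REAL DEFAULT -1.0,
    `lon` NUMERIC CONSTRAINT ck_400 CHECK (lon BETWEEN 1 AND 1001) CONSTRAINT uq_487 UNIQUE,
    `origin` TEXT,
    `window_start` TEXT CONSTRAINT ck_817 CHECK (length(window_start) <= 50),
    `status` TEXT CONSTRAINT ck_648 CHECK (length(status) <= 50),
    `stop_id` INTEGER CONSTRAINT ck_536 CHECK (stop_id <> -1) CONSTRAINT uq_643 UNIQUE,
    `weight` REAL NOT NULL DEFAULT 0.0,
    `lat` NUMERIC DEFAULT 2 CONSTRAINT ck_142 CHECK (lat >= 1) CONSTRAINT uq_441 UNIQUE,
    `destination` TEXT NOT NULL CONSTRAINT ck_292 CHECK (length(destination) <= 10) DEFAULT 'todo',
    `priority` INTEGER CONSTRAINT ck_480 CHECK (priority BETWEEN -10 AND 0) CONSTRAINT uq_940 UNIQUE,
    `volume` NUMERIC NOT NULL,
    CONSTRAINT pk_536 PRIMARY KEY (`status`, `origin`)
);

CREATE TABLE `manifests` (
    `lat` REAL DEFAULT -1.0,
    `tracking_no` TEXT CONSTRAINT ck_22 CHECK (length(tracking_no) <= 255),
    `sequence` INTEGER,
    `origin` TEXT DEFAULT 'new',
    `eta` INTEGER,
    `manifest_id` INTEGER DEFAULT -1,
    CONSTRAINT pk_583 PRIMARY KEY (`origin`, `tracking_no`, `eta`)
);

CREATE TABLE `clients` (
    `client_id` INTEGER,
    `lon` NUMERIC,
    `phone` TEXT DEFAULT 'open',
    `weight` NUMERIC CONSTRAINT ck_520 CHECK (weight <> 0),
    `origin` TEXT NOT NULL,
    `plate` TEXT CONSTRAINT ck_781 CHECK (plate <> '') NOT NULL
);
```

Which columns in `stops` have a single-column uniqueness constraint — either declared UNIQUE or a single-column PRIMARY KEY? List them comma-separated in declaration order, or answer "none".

- fuel: no UNIQUE or single-column PK constraint.
- lon: declared UNIQUE → unique.
- origin: part of a composite PRIMARY KEY — only the tuple is unique, not this column on its own.
- window_start: no UNIQUE or single-column PK constraint.
- status: part of a composite PRIMARY KEY — only the tuple is unique, not this column on its own.
- stop_id: declared UNIQUE → unique.
- weight: no UNIQUE or single-column PK constraint.
- lat: declared UNIQUE → unique.
- destination: no UNIQUE or single-column PK constraint.
- priority: declared UNIQUE → unique.
- volume: no UNIQUE or single-column PK constraint.

lon, stop_id, lat, priority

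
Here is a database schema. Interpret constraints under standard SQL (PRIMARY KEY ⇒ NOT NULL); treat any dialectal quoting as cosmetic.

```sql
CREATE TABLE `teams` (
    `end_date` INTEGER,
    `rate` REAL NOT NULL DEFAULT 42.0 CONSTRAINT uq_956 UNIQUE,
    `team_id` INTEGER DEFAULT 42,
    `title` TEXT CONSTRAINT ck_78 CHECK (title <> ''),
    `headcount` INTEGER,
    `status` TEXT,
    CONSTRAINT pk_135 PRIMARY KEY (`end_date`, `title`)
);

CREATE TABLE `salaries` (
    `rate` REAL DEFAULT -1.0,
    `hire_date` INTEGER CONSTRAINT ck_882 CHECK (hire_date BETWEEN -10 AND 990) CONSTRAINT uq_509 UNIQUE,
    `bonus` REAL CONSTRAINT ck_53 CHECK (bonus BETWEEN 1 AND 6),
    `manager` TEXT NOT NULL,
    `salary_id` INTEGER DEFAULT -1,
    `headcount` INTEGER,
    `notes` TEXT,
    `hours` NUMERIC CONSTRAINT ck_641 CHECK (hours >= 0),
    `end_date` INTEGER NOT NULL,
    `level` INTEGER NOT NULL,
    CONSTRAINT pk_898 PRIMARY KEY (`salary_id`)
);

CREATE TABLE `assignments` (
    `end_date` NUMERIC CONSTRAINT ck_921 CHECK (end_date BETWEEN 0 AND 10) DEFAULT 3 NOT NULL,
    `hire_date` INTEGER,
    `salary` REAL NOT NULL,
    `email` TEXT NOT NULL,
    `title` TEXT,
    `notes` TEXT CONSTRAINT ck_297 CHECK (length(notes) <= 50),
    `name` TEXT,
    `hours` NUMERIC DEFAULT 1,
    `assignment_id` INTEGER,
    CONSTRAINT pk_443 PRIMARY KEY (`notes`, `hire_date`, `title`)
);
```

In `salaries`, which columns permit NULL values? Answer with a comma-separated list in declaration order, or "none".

rate, hire_date, bonus, headcount, notes, hours

- rate: DEFAULT only fills an omitted column; an explicit NULL is still allowed → nullable.
- hire_date: CHECK does not forbid NULL (a CHECK constraint passes when its expression is NULL) → nullable.
- bonus: CHECK does not forbid NULL (a CHECK constraint passes when its expression is NULL) → nullable.
- manager: declared NOT NULL → not nullable.
- salary_id: part of the PRIMARY KEY, which implies NOT NULL → not nullable.
- headcount: no NOT NULL constraint applies → nullable.
- notes: no NOT NULL constraint applies → nullable.
- hours: CHECK does not forbid NULL (a CHECK constraint passes when its expression is NULL) → nullable.
- end_date: declared NOT NULL → not nullable.
- level: declared NOT NULL → not nullable.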